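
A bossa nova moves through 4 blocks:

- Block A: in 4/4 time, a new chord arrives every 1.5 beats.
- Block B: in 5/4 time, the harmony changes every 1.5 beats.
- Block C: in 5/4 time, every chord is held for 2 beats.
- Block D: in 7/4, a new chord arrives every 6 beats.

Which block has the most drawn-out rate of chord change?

Block D

A: 4 beats/bar ÷ 1.5 beats/chord = 8/3 chords/bar.
B: 5 beats/bar ÷ 1.5 beats/chord = 10/3 chords/bar.
C: 5 beats/bar ÷ 2 beats/chord = 2.5 chords/bar.
D: 7 beats/bar ÷ 6 beats/chord = 7/6 chords/bar.
Slowest is D at 7/6 chords/bar.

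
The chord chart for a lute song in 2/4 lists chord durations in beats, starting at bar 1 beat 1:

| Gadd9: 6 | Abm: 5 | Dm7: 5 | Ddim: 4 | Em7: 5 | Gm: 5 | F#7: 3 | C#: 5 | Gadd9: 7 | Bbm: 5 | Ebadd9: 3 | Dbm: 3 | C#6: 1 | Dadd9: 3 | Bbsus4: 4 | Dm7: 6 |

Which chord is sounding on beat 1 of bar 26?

Ebadd9

Beat 1 of bar 26 is beat (26−1)×2 + 1 = 51 overall.
Running totals: Gadd9 ends at 6, Abm ends at 11, Dm7 ends at 16, Ddim ends at 20, Em7 ends at 25, Gm ends at 30, F#7 ends at 33, C# ends at 38, Gadd9 ends at 45, Bbm ends at 50, Ebadd9 ends at 53.
Beat 51 falls within Ebadd9.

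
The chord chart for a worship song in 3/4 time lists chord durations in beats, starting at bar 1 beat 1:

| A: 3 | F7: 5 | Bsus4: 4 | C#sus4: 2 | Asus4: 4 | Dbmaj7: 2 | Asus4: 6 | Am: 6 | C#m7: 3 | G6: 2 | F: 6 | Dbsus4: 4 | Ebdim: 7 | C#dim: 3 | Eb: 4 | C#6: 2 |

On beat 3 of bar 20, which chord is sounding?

Beat 3 of bar 20 is beat (20−1)×3 + 3 = 60 overall.
Running totals: A ends at 3, F7 ends at 8, Bsus4 ends at 12, C#sus4 ends at 14, Asus4 ends at 18, Dbmaj7 ends at 20, Asus4 ends at 26, Am ends at 32, C#m7 ends at 35, G6 ends at 37, F ends at 43, Dbsus4 ends at 47, Ebdim ends at 54, C#dim ends at 57, Eb ends at 61.
Beat 60 falls within Eb.

Eb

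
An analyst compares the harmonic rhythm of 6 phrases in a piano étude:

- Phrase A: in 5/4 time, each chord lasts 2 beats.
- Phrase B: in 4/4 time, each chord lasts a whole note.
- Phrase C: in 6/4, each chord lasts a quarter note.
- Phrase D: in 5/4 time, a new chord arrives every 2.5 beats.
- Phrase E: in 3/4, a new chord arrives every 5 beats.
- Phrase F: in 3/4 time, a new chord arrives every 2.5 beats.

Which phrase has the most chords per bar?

A: 5/2 = 2.5 chords/bar.
B: 4/4 = 1 chord/bar.
C: 6/1 = 6 chords/bar.
D: 5/2.5 = 2 chords/bar.
E: 3/5 = 0.6 chords/bar.
F: 3/2.5 = 1.2 chords/bar.
Fastest is C at 6 chords/bar.

Phrase C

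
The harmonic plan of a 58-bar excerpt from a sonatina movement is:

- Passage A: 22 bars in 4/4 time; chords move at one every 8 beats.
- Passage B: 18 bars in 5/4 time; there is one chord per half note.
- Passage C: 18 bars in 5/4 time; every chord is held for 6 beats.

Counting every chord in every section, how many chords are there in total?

A: 22·4 = 88 beats, 88/8 = 11 chords.
B: 18·5 = 90 beats, 90/2 = 45 chords.
C: 18·5 = 90 beats, 90/6 = 15 chords.
Total: 11 + 45 + 15 = 71.

71 chords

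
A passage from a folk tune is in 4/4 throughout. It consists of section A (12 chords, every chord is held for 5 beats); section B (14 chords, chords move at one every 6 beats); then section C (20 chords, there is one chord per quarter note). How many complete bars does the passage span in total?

41 bars

A: 12 × 5 = 60 beats = 15 bars.
B: 14 × 6 = 84 beats = 21 bars.
C: 20 × 1 = 20 beats = 5 bars.
Total: 15 + 21 + 5 = 41 bars.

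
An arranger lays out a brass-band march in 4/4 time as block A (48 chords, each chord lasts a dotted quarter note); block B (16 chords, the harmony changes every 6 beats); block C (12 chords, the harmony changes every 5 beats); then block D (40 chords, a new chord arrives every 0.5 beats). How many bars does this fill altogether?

62 bars

A: 48 × 1.5 = 72 beats = 18 bars.
B: 16 × 6 = 96 beats = 24 bars.
C: 12 × 5 = 60 beats = 15 bars.
D: 40 × 0.5 = 20 beats = 5 bars.
Total: 18 + 24 + 15 + 5 = 62 bars.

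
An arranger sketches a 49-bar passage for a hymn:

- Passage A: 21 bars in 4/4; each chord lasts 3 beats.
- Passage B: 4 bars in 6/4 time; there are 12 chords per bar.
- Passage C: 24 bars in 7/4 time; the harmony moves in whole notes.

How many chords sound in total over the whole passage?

118 chords

A: 21·4 = 84 beats, 84/3 = 28 chords.
B: 4·6 = 24 beats, 24/0.5 = 48 chords.
C: 24·7 = 168 beats, 168/4 = 42 chords.
Total: 28 + 48 + 42 = 118.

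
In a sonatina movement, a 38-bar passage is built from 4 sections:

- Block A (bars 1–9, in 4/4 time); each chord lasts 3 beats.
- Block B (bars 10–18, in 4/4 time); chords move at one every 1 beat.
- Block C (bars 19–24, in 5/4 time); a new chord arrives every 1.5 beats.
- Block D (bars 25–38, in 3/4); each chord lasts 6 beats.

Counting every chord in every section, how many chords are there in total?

A: 9 bars × 4 beats = 36 beats; 3 beats/chord → 12 chords.
B: 9 bars × 4 beats = 36 beats; 1 beat/chord → 36 chords.
C: 6 bars × 5 beats = 30 beats; 1.5 beats/chord → 20 chords.
D: 14 bars × 3 beats = 42 beats; 6 beats/chord → 7 chords.
Total: 12 + 36 + 20 + 7 = 75.

75 chords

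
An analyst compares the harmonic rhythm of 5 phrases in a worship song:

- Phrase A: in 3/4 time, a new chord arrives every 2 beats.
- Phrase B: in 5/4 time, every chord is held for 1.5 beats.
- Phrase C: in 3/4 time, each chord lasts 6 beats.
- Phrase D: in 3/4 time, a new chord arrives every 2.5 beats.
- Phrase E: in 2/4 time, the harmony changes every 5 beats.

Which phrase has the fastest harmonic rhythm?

A: 3/2 = 1.5 chords/bar.
B: 5/1.5 = 10/3 chords/bar.
C: 3/6 = 0.5 chords/bar.
D: 3/2.5 = 1.2 chords/bar.
E: 2/5 = 0.4 chords/bar.
Fastest is B at 10/3 chords/bar.

Phrase B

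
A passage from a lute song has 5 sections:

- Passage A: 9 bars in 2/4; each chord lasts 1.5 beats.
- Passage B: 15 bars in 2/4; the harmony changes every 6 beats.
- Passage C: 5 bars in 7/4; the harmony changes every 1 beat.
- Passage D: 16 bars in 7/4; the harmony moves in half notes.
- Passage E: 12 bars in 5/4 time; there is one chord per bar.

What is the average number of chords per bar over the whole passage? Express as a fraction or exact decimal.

40/19 chords per bar

A: 9 × 2 = 18 beats ÷ 1.5 = 12 chords.
B: 15 × 2 = 30 beats ÷ 6 = 5 chords.
C: 5 × 7 = 35 beats ÷ 1 = 35 chords.
D: 16 × 7 = 112 beats ÷ 2 = 56 chords.
E: 12 × 5 = 60 beats ÷ 5 = 12 chords.
Overall: 120 chords over 57 bars → 120/57 = 40/19 chords per bar.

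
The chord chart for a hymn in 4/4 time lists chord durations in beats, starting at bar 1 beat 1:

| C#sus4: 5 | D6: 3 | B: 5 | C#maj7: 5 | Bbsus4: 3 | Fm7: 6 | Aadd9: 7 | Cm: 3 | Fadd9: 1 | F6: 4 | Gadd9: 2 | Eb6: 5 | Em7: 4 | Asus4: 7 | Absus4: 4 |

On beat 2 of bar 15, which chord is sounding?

Beat 2 of bar 15 is beat (15−1)×4 + 2 = 58 overall.
Running totals: C#sus4 ends at 5, D6 ends at 8, B ends at 13, C#maj7 ends at 18, Bbsus4 ends at 21, Fm7 ends at 27, Aadd9 ends at 34, Cm ends at 37, Fadd9 ends at 38, F6 ends at 42, Gadd9 ends at 44, Eb6 ends at 49, Em7 ends at 53, Asus4 ends at 60.
Beat 58 falls within Asus4.

Asus4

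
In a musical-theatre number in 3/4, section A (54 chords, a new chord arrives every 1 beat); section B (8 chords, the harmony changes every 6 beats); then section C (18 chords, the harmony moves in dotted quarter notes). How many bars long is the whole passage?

43 bars

A: 54 × 1 = 54 beats = 18 bars.
B: 8 × 6 = 48 beats = 16 bars.
C: 18 × 1.5 = 27 beats = 9 bars.
Total: 18 + 16 + 9 = 43 bars.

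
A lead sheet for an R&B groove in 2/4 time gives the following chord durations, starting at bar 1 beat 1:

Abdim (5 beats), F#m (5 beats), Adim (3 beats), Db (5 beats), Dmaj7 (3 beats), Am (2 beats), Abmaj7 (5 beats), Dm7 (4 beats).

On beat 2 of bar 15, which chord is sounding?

Dm7

Beat 2 of bar 15 is beat (15−1)×2 + 2 = 30 overall.
Running totals: Abdim ends at 5, F#m ends at 10, Adim ends at 13, Db ends at 18, Dmaj7 ends at 21, Am ends at 23, Abmaj7 ends at 28, Dm7 ends at 32.
Beat 30 falls within Dm7.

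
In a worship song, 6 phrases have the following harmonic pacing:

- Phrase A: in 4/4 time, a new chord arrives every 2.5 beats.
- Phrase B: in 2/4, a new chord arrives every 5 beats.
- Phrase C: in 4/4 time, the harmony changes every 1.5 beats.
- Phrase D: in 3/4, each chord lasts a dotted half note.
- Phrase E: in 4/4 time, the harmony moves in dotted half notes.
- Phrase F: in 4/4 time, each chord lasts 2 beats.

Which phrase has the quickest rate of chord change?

A: 4/2.5 = 1.6 chords/bar.
B: 2/5 = 0.4 chords/bar.
C: 4/1.5 = 8/3 chords/bar.
D: 3/3 = 1 chord/bar.
E: 4/3 = 4/3 chords/bar.
F: 4/2 = 2 chords/bar.
Fastest is C at 8/3 chords/bar.

Phrase C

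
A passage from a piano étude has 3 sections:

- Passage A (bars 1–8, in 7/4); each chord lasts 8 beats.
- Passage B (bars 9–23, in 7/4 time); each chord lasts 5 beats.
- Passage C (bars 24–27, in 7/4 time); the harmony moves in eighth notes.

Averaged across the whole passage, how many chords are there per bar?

28/9 chords per bar

A: 8 × 7 = 56 beats ÷ 8 = 7 chords.
B: 15 × 7 = 105 beats ÷ 5 = 21 chords.
C: 4 × 7 = 28 beats ÷ 0.5 = 56 chords.
Overall: 84 chords over 27 bars → 84/27 = 28/9 chords per bar.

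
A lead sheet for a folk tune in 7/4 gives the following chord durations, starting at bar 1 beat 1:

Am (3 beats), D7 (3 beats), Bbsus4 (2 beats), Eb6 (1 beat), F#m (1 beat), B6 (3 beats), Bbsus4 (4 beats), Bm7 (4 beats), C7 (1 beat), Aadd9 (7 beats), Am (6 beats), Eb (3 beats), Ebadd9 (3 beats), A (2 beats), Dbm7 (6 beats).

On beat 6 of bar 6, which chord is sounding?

Beat 6 of bar 6 is beat (6−1)×7 + 6 = 41 overall.
Running totals: Am ends at 3, D7 ends at 6, Bbsus4 ends at 8, Eb6 ends at 9, F#m ends at 10, B6 ends at 13, Bbsus4 ends at 17, Bm7 ends at 21, C7 ends at 22, Aadd9 ends at 29, Am ends at 35, Eb ends at 38, Ebadd9 ends at 41.
Beat 41 falls within Ebadd9.

Ebadd9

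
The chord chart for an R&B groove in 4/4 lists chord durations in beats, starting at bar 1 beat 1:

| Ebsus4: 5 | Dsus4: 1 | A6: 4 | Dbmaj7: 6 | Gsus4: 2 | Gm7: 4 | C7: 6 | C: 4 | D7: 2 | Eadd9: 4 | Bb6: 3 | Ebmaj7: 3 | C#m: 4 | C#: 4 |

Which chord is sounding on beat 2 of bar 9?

D7

Beat 2 of bar 9 is beat (9−1)×4 + 2 = 34 overall.
Running totals: Ebsus4 ends at 5, Dsus4 ends at 6, A6 ends at 10, Dbmaj7 ends at 16, Gsus4 ends at 18, Gm7 ends at 22, C7 ends at 28, C ends at 32, D7 ends at 34.
Beat 34 falls within D7.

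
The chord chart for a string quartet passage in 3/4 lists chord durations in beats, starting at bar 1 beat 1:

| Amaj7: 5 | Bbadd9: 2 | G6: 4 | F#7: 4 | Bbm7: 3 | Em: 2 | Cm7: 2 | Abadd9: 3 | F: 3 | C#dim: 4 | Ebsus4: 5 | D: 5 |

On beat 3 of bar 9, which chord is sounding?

F

Beat 3 of bar 9 is beat (9−1)×3 + 3 = 27 overall.
Running totals: Amaj7 ends at 5, Bbadd9 ends at 7, G6 ends at 11, F#7 ends at 15, Bbm7 ends at 18, Em ends at 20, Cm7 ends at 22, Abadd9 ends at 25, F ends at 28.
Beat 27 falls within F.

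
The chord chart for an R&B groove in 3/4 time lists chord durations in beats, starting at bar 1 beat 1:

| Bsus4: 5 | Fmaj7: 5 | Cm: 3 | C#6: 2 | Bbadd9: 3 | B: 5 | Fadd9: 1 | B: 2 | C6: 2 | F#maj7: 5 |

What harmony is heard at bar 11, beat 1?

F#maj7

Beat 1 of bar 11 is beat (11−1)×3 + 1 = 31 overall.
Running totals: Bsus4 ends at 5, Fmaj7 ends at 10, Cm ends at 13, C#6 ends at 15, Bbadd9 ends at 18, B ends at 23, Fadd9 ends at 24, B ends at 26, C6 ends at 28, F#maj7 ends at 33.
Beat 31 falls within F#maj7.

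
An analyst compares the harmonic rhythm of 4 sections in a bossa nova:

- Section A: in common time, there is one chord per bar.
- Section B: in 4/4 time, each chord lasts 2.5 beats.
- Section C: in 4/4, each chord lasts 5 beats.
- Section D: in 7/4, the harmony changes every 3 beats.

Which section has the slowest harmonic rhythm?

Section C

A: 4 beats/bar ÷ 4 beats/chord = 1 chord/bar.
B: 4 beats/bar ÷ 2.5 beats/chord = 1.6 chords/bar.
C: 4 beats/bar ÷ 5 beats/chord = 0.8 chords/bar.
D: 7 beats/bar ÷ 3 beats/chord = 7/3 chords/bar.
Slowest is C at 0.8 chords/bar.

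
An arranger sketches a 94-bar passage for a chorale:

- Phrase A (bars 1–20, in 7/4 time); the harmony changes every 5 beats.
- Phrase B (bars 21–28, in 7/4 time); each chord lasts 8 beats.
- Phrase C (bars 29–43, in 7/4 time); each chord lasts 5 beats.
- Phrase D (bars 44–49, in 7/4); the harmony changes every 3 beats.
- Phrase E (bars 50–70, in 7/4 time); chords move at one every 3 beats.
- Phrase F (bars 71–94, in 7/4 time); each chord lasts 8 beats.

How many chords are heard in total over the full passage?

A has 140 beats and chords last 5 each, so 28 chords.
B has 56 beats and chords last 8 each, so 7 chords.
C has 105 beats and chords last 5 each, so 21 chords.
D has 42 beats and chords last 3 each, so 14 chords.
E has 147 beats and chords last 3 each, so 49 chords.
F has 168 beats and chords last 8 each, so 21 chords.
Total: 28 + 7 + 21 + 14 + 49 + 21 = 140.

140 chords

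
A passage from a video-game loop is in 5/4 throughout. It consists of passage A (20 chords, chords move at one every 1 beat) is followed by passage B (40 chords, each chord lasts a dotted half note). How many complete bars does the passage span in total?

A: 20 × 1 = 20 beats = 4 bars.
B: 40 × 3 = 120 beats = 24 bars.
Total: 4 + 24 = 28 bars.

28 bars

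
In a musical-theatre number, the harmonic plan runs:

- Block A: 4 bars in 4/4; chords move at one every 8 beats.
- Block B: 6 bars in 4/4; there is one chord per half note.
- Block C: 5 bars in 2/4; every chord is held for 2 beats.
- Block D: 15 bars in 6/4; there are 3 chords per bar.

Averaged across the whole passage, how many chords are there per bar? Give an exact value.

32/15 chords per bar

A: 4 × 4 = 16 beats ÷ 8 = 2 chords.
B: 6 × 4 = 24 beats ÷ 2 = 12 chords.
C: 5 × 2 = 10 beats ÷ 2 = 5 chords.
D: 15 × 6 = 90 beats ÷ 2 = 45 chords.
Overall: 64 chords over 30 bars → 64/30 = 32/15 chords per bar.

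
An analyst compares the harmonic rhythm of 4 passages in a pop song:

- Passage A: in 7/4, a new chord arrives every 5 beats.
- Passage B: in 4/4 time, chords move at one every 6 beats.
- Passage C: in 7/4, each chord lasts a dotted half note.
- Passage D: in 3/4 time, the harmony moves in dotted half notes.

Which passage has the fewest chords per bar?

Passage B

A: 7 beats/bar ÷ 5 beats/chord = 1.4 chords/bar.
B: 4 beats/bar ÷ 6 beats/chord = 2/3 chords/bar.
C: 7 beats/bar ÷ 3 beats/chord = 7/3 chords/bar.
D: 3 beats/bar ÷ 3 beats/chord = 1 chord/bar.
Slowest is B at 2/3 chords/bar.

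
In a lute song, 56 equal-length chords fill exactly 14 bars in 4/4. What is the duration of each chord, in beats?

1 beat

14 bars × 4 beats/bar = 56 beats total.
56 beats ÷ 56 chords = 1 beats per chord.
(That is a quarter note.)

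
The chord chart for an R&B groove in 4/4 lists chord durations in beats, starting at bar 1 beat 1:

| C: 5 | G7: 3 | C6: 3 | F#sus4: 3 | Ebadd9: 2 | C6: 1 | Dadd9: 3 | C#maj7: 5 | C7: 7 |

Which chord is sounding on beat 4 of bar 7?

Beat 4 of bar 7 is beat (7−1)×4 + 4 = 28 overall.
Running totals: C ends at 5, G7 ends at 8, C6 ends at 11, F#sus4 ends at 14, Ebadd9 ends at 16, C6 ends at 17, Dadd9 ends at 20, C#maj7 ends at 25, C7 ends at 32.
Beat 28 falls within C7.

C7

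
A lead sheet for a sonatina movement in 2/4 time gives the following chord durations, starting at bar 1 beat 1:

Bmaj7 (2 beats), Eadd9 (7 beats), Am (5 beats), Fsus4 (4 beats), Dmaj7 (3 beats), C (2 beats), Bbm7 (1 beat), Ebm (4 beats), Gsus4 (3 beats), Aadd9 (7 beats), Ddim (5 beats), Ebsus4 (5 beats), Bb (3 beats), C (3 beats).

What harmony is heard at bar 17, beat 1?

Aadd9

Beat 1 of bar 17 is beat (17−1)×2 + 1 = 33 overall.
Running totals: Bmaj7 ends at 2, Eadd9 ends at 9, Am ends at 14, Fsus4 ends at 18, Dmaj7 ends at 21, C ends at 23, Bbm7 ends at 24, Ebm ends at 28, Gsus4 ends at 31, Aadd9 ends at 38.
Beat 33 falls within Aadd9.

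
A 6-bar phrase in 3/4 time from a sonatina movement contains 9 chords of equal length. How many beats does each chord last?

6 bars × 3 beats/bar = 18 beats total.
18 beats ÷ 9 chords = 2 beats per chord.
(That is a half note.)

2 beats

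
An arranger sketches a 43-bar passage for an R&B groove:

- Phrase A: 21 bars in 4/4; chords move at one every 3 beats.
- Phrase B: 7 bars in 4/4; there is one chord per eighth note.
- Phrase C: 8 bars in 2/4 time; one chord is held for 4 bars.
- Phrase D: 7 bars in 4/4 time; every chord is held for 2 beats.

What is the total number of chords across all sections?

A: 21·4 = 84 beats, 84/3 = 28 chords.
B: 7·4 = 28 beats, 28/0.5 = 56 chords.
C: 8·2 = 16 beats, 16/8 = 2 chords.
D: 7·4 = 28 beats, 28/2 = 14 chords.
Total: 28 + 56 + 2 + 14 = 100.

100 chords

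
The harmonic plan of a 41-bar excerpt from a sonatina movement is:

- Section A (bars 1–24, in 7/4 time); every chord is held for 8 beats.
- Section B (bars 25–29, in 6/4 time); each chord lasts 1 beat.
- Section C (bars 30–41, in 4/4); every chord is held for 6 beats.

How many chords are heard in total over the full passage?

59 chords

A: 24·7 = 168 beats, 168/8 = 21 chords.
B: 5·6 = 30 beats, 30/1 = 30 chords.
C: 12·4 = 48 beats, 48/6 = 8 chords.
Total: 21 + 30 + 8 = 59.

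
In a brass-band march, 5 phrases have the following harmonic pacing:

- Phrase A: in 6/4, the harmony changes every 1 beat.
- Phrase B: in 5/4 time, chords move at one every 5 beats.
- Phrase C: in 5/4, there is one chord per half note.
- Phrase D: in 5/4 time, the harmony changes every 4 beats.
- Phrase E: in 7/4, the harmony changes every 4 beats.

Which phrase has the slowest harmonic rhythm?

Phrase B

A: each chord is 1 beat in 6/4, so 6 per bar.
B: each chord is 5 beats in 5/4, so 1 per bar.
C: each chord is 2 beats in 5/4, so 2.5 per bar.
D: each chord is 4 beats in 5/4, so 1.25 per bar.
E: each chord is 4 beats in 7/4, so 1.75 per bar.
Slowest is B at 1 chords/bar.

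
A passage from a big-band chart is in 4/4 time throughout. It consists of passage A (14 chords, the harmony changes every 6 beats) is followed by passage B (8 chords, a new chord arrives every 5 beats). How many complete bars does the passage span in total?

31 bars

A: 14 × 6 = 84 beats = 21 bars.
B: 8 × 5 = 40 beats = 10 bars.
Total: 21 + 10 = 31 bars.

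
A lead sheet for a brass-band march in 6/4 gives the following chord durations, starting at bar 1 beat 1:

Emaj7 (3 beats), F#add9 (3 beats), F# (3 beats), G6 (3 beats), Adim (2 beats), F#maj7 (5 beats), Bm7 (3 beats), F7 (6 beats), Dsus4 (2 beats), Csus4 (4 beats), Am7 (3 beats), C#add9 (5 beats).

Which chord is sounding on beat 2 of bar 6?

Csus4

Beat 2 of bar 6 is beat (6−1)×6 + 2 = 32 overall.
Running totals: Emaj7 ends at 3, F#add9 ends at 6, F# ends at 9, G6 ends at 12, Adim ends at 14, F#maj7 ends at 19, Bm7 ends at 22, F7 ends at 28, Dsus4 ends at 30, Csus4 ends at 34.
Beat 32 falls within Csus4.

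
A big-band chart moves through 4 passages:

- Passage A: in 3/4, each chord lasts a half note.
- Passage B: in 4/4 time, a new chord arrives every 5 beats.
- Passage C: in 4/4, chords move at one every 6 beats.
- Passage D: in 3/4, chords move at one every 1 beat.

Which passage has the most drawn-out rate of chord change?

A: 3 beats/bar ÷ 2 beats/chord = 1.5 chords/bar.
B: 4 beats/bar ÷ 5 beats/chord = 0.8 chords/bar.
C: 4 beats/bar ÷ 6 beats/chord = 2/3 chords/bar.
D: 3 beats/bar ÷ 1 beat/chord = 3 chords/bar.
Slowest is C at 2/3 chords/bar.

Passage C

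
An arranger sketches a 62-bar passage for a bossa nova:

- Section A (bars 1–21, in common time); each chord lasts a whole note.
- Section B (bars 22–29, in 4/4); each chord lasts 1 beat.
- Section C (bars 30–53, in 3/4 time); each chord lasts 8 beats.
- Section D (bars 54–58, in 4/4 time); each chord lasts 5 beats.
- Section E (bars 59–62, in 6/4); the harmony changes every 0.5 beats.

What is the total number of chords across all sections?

A: 21 bars × 4 beats = 84 beats; 4 beats/chord → 21 chords.
B: 8 bars × 4 beats = 32 beats; 1 beat/chord → 32 chords.
C: 24 bars × 3 beats = 72 beats; 8 beats/chord → 9 chords.
D: 5 bars × 4 beats = 20 beats; 5 beats/chord → 4 chords.
E: 4 bars × 6 beats = 24 beats; 0.5 beats/chord → 48 chords.
Total: 21 + 32 + 9 + 4 + 48 = 114.

114 chords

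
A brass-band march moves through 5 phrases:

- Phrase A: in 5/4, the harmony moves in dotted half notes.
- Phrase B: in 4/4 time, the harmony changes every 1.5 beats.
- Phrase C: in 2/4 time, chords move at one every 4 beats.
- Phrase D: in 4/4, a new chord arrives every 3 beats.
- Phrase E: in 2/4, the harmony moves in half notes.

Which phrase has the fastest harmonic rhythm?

A: 5 beats/bar ÷ 3 beats/chord = 5/3 chords/bar.
B: 4 beats/bar ÷ 1.5 beats/chord = 8/3 chords/bar.
C: 2 beats/bar ÷ 4 beats/chord = 0.5 chords/bar.
D: 4 beats/bar ÷ 3 beats/chord = 4/3 chords/bar.
E: 2 beats/bar ÷ 2 beats/chord = 1 chord/bar.
Fastest is B at 8/3 chords/bar.

Phrase B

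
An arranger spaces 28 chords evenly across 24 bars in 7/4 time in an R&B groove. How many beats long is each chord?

6 beats

24 bars × 7 beats/bar = 168 beats total.
168 beats ÷ 28 chords = 6 beats per chord.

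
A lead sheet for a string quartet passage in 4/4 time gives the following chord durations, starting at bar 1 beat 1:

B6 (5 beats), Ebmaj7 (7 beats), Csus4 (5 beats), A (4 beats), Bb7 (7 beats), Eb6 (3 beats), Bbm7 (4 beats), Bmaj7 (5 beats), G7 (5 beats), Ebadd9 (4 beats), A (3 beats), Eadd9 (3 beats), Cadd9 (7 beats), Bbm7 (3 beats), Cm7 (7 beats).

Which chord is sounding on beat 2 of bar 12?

Ebadd9

Beat 2 of bar 12 is beat (12−1)×4 + 2 = 46 overall.
Running totals: B6 ends at 5, Ebmaj7 ends at 12, Csus4 ends at 17, A ends at 21, Bb7 ends at 28, Eb6 ends at 31, Bbm7 ends at 35, Bmaj7 ends at 40, G7 ends at 45, Ebadd9 ends at 49.
Beat 46 falls within Ebadd9.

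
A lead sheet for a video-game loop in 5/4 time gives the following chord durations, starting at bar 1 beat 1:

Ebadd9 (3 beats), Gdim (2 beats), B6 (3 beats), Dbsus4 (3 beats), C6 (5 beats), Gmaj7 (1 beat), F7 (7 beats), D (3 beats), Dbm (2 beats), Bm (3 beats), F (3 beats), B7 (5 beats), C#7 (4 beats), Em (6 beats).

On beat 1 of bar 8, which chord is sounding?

B7

Beat 1 of bar 8 is beat (8−1)×5 + 1 = 36 overall.
Running totals: Ebadd9 ends at 3, Gdim ends at 5, B6 ends at 8, Dbsus4 ends at 11, C6 ends at 16, Gmaj7 ends at 17, F7 ends at 24, D ends at 27, Dbm ends at 29, Bm ends at 32, F ends at 35, B7 ends at 40.
Beat 36 falls within B7.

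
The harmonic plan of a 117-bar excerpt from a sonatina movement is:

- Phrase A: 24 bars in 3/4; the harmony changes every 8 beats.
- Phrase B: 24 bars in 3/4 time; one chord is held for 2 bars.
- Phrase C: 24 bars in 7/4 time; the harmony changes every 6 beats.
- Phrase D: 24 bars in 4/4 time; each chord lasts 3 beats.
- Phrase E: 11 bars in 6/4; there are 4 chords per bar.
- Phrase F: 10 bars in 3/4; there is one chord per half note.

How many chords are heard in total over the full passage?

140 chords

A: 24·3 = 72 beats, 72/8 = 9 chords.
B: 24·3 = 72 beats, 72/6 = 12 chords.
C: 24·7 = 168 beats, 168/6 = 28 chords.
D: 24·4 = 96 beats, 96/3 = 32 chords.
E: 11·6 = 66 beats, 66/1.5 = 44 chords.
F: 10·3 = 30 beats, 30/2 = 15 chords.
Total: 9 + 12 + 28 + 32 + 44 + 15 = 140.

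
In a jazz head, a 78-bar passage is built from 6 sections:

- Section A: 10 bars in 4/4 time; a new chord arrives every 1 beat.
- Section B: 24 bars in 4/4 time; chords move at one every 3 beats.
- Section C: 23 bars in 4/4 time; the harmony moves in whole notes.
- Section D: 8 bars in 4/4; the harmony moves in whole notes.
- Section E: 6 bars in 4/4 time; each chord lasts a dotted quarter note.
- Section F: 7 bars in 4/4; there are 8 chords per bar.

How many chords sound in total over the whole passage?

A has 40 beats and chords last 1 each, so 40 chords.
B has 96 beats and chords last 3 each, so 32 chords.
C has 92 beats and chords last 4 each, so 23 chords.
D has 32 beats and chords last 4 each, so 8 chords.
E has 24 beats and chords last 1.5 each, so 16 chords.
F has 28 beats and chords last 0.5 each, so 56 chords.
Total: 40 + 32 + 23 + 8 + 16 + 56 = 175.

175 chords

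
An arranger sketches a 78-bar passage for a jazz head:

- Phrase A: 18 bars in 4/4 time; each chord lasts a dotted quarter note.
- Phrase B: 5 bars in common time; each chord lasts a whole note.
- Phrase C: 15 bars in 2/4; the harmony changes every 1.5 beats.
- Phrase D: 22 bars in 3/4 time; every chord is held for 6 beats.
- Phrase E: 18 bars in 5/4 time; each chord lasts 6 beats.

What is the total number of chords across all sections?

99 chords

A: 18·4 = 72 beats, 72/1.5 = 48 chords.
B: 5·4 = 20 beats, 20/4 = 5 chords.
C: 15·2 = 30 beats, 30/1.5 = 20 chords.
D: 22·3 = 66 beats, 66/6 = 11 chords.
E: 18·5 = 90 beats, 90/6 = 15 chords.
Total: 48 + 5 + 20 + 11 + 15 = 99.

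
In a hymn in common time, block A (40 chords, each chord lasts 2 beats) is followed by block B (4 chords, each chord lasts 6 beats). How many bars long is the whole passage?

26 bars

A: 40 × 2 = 80 beats = 20 bars.
B: 4 × 6 = 24 beats = 6 bars.
Total: 20 + 6 = 26 bars.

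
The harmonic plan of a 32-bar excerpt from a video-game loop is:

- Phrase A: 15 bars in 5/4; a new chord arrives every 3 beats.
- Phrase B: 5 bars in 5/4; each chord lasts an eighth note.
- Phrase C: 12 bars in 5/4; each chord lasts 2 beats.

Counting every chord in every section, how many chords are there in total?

105 chords

A has 75 beats and chords last 3 each, so 25 chords.
B has 25 beats and chords last 0.5 each, so 50 chords.
C has 60 beats and chords last 2 each, so 30 chords.
Total: 25 + 50 + 30 = 105.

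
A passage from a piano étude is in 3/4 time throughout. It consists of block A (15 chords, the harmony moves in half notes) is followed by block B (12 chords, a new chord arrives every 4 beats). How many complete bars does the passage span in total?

A: 15 × 2 = 30 beats = 10 bars.
B: 12 × 4 = 48 beats = 16 bars.
Total: 10 + 16 = 26 bars.

26 bars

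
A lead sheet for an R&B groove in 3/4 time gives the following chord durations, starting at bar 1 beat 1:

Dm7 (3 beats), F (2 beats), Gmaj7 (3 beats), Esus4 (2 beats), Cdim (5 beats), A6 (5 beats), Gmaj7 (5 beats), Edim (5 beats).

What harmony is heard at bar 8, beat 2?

Gmaj7

Beat 2 of bar 8 is beat (8−1)×3 + 2 = 23 overall.
Running totals: Dm7 ends at 3, F ends at 5, Gmaj7 ends at 8, Esus4 ends at 10, Cdim ends at 15, A6 ends at 20, Gmaj7 ends at 25.
Beat 23 falls within Gmaj7.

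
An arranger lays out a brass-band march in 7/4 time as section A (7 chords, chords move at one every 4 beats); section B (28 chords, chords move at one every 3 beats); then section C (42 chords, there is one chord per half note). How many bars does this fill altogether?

A: 7 × 4 = 28 beats = 4 bars.
B: 28 × 3 = 84 beats = 12 bars.
C: 42 × 2 = 84 beats = 12 bars.
Total: 4 + 12 + 12 = 28 bars.

28 bars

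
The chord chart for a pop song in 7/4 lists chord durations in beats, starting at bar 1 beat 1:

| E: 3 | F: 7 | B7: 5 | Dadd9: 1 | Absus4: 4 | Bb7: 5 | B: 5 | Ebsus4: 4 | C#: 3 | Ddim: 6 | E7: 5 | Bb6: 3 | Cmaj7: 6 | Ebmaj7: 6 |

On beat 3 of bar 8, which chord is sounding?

Beat 3 of bar 8 is beat (8−1)×7 + 3 = 52 overall.
Running totals: E ends at 3, F ends at 10, B7 ends at 15, Dadd9 ends at 16, Absus4 ends at 20, Bb7 ends at 25, B ends at 30, Ebsus4 ends at 34, C# ends at 37, Ddim ends at 43, E7 ends at 48, Bb6 ends at 51, Cmaj7 ends at 57.
Beat 52 falls within Cmaj7.

Cmaj7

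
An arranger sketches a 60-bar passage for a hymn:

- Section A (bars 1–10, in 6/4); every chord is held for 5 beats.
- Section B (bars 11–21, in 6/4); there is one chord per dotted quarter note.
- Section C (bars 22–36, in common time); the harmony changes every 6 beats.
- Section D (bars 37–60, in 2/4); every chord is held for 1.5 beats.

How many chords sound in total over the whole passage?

98 chords

A: 10 bars × 6 beats = 60 beats; 5 beats/chord → 12 chords.
B: 11 bars × 6 beats = 66 beats; 1.5 beats/chord → 44 chords.
C: 15 bars × 4 beats = 60 beats; 6 beats/chord → 10 chords.
D: 24 bars × 2 beats = 48 beats; 1.5 beats/chord → 32 chords.
Total: 12 + 44 + 10 + 32 = 98.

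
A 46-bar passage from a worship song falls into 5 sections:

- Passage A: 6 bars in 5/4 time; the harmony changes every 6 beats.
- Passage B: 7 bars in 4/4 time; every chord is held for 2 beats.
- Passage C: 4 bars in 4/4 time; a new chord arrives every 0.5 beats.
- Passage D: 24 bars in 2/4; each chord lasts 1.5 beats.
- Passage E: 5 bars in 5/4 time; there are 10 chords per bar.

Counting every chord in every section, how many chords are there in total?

A has 30 beats and chords last 6 each, so 5 chords.
B has 28 beats and chords last 2 each, so 14 chords.
C has 16 beats and chords last 0.5 each, so 32 chords.
D has 48 beats and chords last 1.5 each, so 32 chords.
E has 25 beats and chords last 0.5 each, so 50 chords.
Total: 5 + 14 + 32 + 32 + 50 = 133.

133 chords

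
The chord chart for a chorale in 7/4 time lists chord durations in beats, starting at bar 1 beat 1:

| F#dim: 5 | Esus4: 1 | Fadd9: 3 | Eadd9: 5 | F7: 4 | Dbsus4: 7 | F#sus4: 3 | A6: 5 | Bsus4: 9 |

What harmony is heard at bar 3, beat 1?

F7

Beat 1 of bar 3 is beat (3−1)×7 + 1 = 15 overall.
Running totals: F#dim ends at 5, Esus4 ends at 6, Fadd9 ends at 9, Eadd9 ends at 14, F7 ends at 18.
Beat 15 falls within F7.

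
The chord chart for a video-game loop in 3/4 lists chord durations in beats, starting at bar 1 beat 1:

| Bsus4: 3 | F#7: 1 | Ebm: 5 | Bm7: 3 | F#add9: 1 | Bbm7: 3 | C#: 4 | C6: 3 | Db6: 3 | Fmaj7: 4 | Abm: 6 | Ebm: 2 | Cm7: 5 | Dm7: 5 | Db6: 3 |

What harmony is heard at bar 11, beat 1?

Abm

Beat 1 of bar 11 is beat (11−1)×3 + 1 = 31 overall.
Running totals: Bsus4 ends at 3, F#7 ends at 4, Ebm ends at 9, Bm7 ends at 12, F#add9 ends at 13, Bbm7 ends at 16, C# ends at 20, C6 ends at 23, Db6 ends at 26, Fmaj7 ends at 30, Abm ends at 36.
Beat 31 falls within Abm.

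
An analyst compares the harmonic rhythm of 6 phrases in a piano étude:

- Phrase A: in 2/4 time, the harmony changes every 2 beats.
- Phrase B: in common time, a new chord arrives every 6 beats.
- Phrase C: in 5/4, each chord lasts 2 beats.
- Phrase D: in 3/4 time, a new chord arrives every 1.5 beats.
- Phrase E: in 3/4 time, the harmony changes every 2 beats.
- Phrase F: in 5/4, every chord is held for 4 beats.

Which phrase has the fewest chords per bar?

Phrase B

A: 2/2 = 1 chord/bar.
B: 4/6 = 2/3 chords/bar.
C: 5/2 = 2.5 chords/bar.
D: 3/1.5 = 2 chords/bar.
E: 3/2 = 1.5 chords/bar.
F: 5/4 = 1.25 chords/bar.
Slowest is B at 2/3 chords/bar.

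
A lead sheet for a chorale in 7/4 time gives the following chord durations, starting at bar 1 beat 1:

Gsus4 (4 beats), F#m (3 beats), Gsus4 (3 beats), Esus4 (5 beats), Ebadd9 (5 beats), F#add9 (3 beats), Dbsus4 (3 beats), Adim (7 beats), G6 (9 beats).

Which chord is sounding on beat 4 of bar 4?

Dbsus4

Beat 4 of bar 4 is beat (4−1)×7 + 4 = 25 overall.
Running totals: Gsus4 ends at 4, F#m ends at 7, Gsus4 ends at 10, Esus4 ends at 15, Ebadd9 ends at 20, F#add9 ends at 23, Dbsus4 ends at 26.
Beat 25 falls within Dbsus4.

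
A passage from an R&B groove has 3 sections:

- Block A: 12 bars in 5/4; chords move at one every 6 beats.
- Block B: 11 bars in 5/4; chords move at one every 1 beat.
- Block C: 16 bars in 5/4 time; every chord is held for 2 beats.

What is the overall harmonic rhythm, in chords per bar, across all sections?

35/13 chords per bar

A: 12 × 5 = 60 beats ÷ 6 = 10 chords.
B: 11 × 5 = 55 beats ÷ 1 = 55 chords.
C: 16 × 5 = 80 beats ÷ 2 = 40 chords.
Overall: 105 chords over 39 bars → 105/39 = 35/13 chords per bar.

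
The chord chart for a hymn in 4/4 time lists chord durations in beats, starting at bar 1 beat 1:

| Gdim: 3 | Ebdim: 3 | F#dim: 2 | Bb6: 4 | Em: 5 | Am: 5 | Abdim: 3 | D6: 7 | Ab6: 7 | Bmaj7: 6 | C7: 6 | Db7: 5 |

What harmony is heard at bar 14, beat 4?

Db7

Beat 4 of bar 14 is beat (14−1)×4 + 4 = 56 overall.
Running totals: Gdim ends at 3, Ebdim ends at 6, F#dim ends at 8, Bb6 ends at 12, Em ends at 17, Am ends at 22, Abdim ends at 25, D6 ends at 32, Ab6 ends at 39, Bmaj7 ends at 45, C7 ends at 51, Db7 ends at 56.
Beat 56 falls within Db7.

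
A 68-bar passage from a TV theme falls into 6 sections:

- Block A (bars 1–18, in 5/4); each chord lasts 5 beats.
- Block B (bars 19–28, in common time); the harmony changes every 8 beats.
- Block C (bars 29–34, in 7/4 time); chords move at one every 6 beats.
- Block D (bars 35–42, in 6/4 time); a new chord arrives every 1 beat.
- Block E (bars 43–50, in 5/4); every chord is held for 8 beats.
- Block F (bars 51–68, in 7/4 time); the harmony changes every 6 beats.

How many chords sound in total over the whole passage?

A has 90 beats and chords last 5 each, so 18 chords.
B has 40 beats and chords last 8 each, so 5 chords.
C has 42 beats and chords last 6 each, so 7 chords.
D has 48 beats and chords last 1 each, so 48 chords.
E has 40 beats and chords last 8 each, so 5 chords.
F has 126 beats and chords last 6 each, so 21 chords.
Total: 18 + 5 + 7 + 48 + 5 + 21 = 104.

104 chords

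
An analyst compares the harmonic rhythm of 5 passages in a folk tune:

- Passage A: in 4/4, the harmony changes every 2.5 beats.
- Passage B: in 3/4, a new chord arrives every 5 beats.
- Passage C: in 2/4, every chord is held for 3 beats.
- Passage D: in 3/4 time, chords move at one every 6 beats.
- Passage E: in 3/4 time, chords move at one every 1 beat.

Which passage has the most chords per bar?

A: 4/2.5 = 1.6 chords/bar.
B: 3/5 = 0.6 chords/bar.
C: 2/3 = 2/3 chords/bar.
D: 3/6 = 0.5 chords/bar.
E: 3/1 = 3 chords/bar.
Fastest is E at 3 chords/bar.

Passage E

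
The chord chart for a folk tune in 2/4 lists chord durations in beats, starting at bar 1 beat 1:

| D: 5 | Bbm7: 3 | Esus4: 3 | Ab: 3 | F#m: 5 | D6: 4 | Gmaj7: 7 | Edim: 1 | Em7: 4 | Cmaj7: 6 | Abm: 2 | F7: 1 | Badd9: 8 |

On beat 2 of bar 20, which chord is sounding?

Beat 2 of bar 20 is beat (20−1)×2 + 2 = 40 overall.
Running totals: D ends at 5, Bbm7 ends at 8, Esus4 ends at 11, Ab ends at 14, F#m ends at 19, D6 ends at 23, Gmaj7 ends at 30, Edim ends at 31, Em7 ends at 35, Cmaj7 ends at 41.
Beat 40 falls within Cmaj7.

Cmaj7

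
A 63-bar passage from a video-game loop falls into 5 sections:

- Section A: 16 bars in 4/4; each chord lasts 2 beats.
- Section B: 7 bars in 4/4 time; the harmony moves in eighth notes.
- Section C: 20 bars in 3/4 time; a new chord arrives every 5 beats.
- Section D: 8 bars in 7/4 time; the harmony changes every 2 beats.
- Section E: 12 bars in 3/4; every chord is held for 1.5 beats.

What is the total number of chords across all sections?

152 chords

A has 64 beats and chords last 2 each, so 32 chords.
B has 28 beats and chords last 0.5 each, so 56 chords.
C has 60 beats and chords last 5 each, so 12 chords.
D has 56 beats and chords last 2 each, so 28 chords.
E has 36 beats and chords last 1.5 each, so 24 chords.
Total: 32 + 56 + 12 + 28 + 24 = 152.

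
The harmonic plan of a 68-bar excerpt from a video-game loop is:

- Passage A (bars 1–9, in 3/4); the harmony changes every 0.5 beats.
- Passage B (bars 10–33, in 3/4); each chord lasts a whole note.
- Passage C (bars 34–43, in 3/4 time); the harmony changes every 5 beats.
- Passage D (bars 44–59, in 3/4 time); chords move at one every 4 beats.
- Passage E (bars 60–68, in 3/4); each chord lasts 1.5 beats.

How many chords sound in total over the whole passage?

108 chords

A: 9·3 = 27 beats, 27/0.5 = 54 chords.
B: 24·3 = 72 beats, 72/4 = 18 chords.
C: 10·3 = 30 beats, 30/5 = 6 chords.
D: 16·3 = 48 beats, 48/4 = 12 chords.
E: 9·3 = 27 beats, 27/1.5 = 18 chords.
Total: 54 + 18 + 6 + 12 + 18 = 108.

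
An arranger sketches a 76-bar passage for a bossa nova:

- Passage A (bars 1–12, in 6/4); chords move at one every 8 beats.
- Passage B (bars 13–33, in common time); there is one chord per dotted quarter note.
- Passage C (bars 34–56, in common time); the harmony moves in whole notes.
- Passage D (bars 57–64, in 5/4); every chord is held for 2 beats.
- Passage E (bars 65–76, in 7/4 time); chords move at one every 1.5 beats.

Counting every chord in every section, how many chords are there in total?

A has 72 beats and chords last 8 each, so 9 chords.
B has 84 beats and chords last 1.5 each, so 56 chords.
C has 92 beats and chords last 4 each, so 23 chords.
D has 40 beats and chords last 2 each, so 20 chords.
E has 84 beats and chords last 1.5 each, so 56 chords.
Total: 9 + 56 + 23 + 20 + 56 = 164.

164 chords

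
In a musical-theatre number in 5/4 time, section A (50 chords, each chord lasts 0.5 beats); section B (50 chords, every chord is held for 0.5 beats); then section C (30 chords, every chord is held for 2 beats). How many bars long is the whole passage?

A: 50 × 0.5 = 25 beats = 5 bars.
B: 50 × 0.5 = 25 beats = 5 bars.
C: 30 × 2 = 60 beats = 12 bars.
Total: 5 + 5 + 12 = 22 bars.

22 bars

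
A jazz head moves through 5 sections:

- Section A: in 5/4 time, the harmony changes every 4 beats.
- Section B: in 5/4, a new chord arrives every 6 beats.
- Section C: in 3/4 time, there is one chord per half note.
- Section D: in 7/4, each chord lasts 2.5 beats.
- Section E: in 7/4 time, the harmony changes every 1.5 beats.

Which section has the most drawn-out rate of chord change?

Section B

A: each chord is 4 beats in 5/4, so 1.25 per bar.
B: each chord is 6 beats in 5/4, so 5/6 per bar.
C: each chord is 2 beats in 3/4, so 1.5 per bar.
D: each chord is 2.5 beats in 7/4, so 2.8 per bar.
E: each chord is 1.5 beats in 7/4, so 14/3 per bar.
Slowest is B at 5/6 chords/bar.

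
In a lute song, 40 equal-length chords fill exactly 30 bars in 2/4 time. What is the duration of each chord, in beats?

1.5 beats

30 bars × 2 beats/bar = 60 beats total.
60 beats ÷ 40 chords = 1.5 beats per chord.
(That is a dotted quarter note.)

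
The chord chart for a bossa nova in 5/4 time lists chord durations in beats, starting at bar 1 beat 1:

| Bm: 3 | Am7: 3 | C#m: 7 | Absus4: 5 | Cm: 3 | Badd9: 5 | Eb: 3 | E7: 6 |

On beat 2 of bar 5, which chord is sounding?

Badd9

Beat 2 of bar 5 is beat (5−1)×5 + 2 = 22 overall.
Running totals: Bm ends at 3, Am7 ends at 6, C#m ends at 13, Absus4 ends at 18, Cm ends at 21, Badd9 ends at 26.
Beat 22 falls within Badd9.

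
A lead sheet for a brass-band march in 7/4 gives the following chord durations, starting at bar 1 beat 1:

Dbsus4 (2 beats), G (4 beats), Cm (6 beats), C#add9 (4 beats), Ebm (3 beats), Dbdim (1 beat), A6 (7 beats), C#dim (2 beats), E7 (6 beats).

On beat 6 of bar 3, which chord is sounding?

Beat 6 of bar 3 is beat (3−1)×7 + 6 = 20 overall.
Running totals: Dbsus4 ends at 2, G ends at 6, Cm ends at 12, C#add9 ends at 16, Ebm ends at 19, Dbdim ends at 20.
Beat 20 falls within Dbdim.

Dbdim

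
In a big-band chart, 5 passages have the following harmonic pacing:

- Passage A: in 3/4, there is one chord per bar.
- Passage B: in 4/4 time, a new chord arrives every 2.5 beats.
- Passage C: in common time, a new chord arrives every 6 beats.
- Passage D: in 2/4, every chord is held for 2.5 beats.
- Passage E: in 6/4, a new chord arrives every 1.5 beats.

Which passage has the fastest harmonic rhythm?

Passage E

A: 3 beats/bar ÷ 3 beats/chord = 1 chord/bar.
B: 4 beats/bar ÷ 2.5 beats/chord = 1.6 chords/bar.
C: 4 beats/bar ÷ 6 beats/chord = 2/3 chords/bar.
D: 2 beats/bar ÷ 2.5 beats/chord = 0.8 chords/bar.
E: 6 beats/bar ÷ 1.5 beats/chord = 4 chords/bar.
Fastest is E at 4 chords/bar.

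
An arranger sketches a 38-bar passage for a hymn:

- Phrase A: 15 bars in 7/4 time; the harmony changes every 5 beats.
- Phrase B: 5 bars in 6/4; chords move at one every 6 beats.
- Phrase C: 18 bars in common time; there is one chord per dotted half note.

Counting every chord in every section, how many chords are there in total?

50 chords

A: 15·7 = 105 beats, 105/5 = 21 chords.
B: 5·6 = 30 beats, 30/6 = 5 chords.
C: 18·4 = 72 beats, 72/3 = 24 chords.
Total: 21 + 5 + 24 = 50.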